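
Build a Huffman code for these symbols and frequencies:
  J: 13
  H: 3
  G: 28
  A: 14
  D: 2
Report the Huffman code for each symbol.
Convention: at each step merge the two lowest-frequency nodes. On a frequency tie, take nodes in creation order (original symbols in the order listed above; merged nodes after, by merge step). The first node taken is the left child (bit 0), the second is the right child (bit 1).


Huffman tree construction:
Step 1: Merge D(2) + H(3) = 5
Step 2: Merge (D+H)(5) + J(13) = 18
Step 3: Merge A(14) + ((D+H)+J)(18) = 32
Step 4: Merge G(28) + (A+((D+H)+J))(32) = 60
Read each symbol's code off the tree from the root (left child = 0, right child = 1).

Codes:
  J: 111 (length 3)
  H: 1101 (length 4)
  G: 0 (length 1)
  A: 10 (length 2)
  D: 1100 (length 4)
Average code length: 115/60 = 1.9167 bits/symbol


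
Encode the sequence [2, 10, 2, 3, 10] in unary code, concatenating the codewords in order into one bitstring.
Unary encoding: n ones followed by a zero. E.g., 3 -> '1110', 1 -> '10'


Encode each number as n ones followed by a terminating 0:
  2 -> 110 (3 bits)
  10 -> 11111111110 (11 bits)
  2 -> 110 (3 bits)
  3 -> 1110 (4 bits)
  10 -> 11111111110 (11 bits)
Total length = 3 + 11 + 3 + 4 + 11 = 32 bits.

Unary([2, 10, 2, 3, 10]) = 11011111111110110111011111111110 (32 bits)


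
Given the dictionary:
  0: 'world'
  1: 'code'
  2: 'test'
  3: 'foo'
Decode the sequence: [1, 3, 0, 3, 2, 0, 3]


Look up each index in the dictionary:
  1 -> 'code'
  3 -> 'foo'
  0 -> 'world'
  3 -> 'foo'
  2 -> 'test'
  0 -> 'world'
  3 -> 'foo'

Decoded: "code foo world foo test world foo"


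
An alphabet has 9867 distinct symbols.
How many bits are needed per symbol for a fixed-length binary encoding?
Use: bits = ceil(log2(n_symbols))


log2(9867) = 13.2684
Bracket: 2^13 = 8192 < 9867 <= 2^14 = 16384
So ceil(log2(9867)) = 14

bits = ceil(log2(9867)) = ceil(13.2684) = 14 bits


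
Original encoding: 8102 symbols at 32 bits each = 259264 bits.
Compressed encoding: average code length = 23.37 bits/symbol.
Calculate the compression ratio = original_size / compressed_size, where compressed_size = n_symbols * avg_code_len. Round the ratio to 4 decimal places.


original_size = n_symbols * orig_bits = 8102 * 32 = 259264 bits
compressed_size = n_symbols * avg_code_len = 8102 * 23.37 = 189343.74 bits
ratio = original_size / compressed_size = 259264 / 189343.74 = 1.3693

Compression ratio = 1.3693


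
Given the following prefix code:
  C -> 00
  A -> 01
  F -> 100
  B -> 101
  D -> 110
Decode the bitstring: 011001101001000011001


Decoding step by step:
Bits 01 -> A
Bits 100 -> F
Bits 110 -> D
Bits 100 -> F
Bits 100 -> F
Bits 00 -> C
Bits 110 -> D
Bits 01 -> A


Decoded message: AFDFFCDA


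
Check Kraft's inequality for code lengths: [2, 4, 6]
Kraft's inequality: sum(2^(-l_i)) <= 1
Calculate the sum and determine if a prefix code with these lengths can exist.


Sum = 2^(-2) + 2^(-4) + 2^(-6)
    = 0.25 + 0.0625 + 0.015625
    = 21/64 = 0.328125
Since 0.328125 <= 1, Kraft's inequality IS satisfied.
A prefix code with these lengths CAN exist.

Kraft sum = 0.328125. Satisfied.


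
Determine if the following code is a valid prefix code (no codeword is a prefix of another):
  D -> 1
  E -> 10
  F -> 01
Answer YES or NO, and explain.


Checking each pair (does one codeword prefix another?):
  D='1' vs E='10': prefix -- VIOLATION

NO -- this is NOT a valid prefix code. D (1) is a prefix of E (10).


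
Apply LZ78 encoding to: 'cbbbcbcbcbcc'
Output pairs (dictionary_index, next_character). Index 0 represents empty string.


LZ78 encoding steps:
Dictionary: {0: ''}
Step 1: w='' (idx 0), next='c' -> output (0, 'c'), add 'c' as idx 1
Step 2: w='' (idx 0), next='b' -> output (0, 'b'), add 'b' as idx 2
Step 3: w='b' (idx 2), next='b' -> output (2, 'b'), add 'bb' as idx 3
Step 4: w='c' (idx 1), next='b' -> output (1, 'b'), add 'cb' as idx 4
Step 5: w='cb' (idx 4), next='c' -> output (4, 'c'), add 'cbc' as idx 5
Step 6: w='b' (idx 2), next='c' -> output (2, 'c'), add 'bc' as idx 6
Step 7: w='c' (idx 1), end of input -> output (1, '')


Encoded: [(0, 'c'), (0, 'b'), (2, 'b'), (1, 'b'), (4, 'c'), (2, 'c'), (1, '')]


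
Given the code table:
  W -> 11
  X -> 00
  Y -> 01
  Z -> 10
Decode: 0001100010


Decoding:
00 -> X
01 -> Y
10 -> Z
00 -> X
10 -> Z


Result: XYZXZ


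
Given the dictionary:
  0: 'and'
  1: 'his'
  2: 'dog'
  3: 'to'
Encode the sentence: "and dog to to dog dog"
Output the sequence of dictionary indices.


Look up each word in the dictionary:
  'and' -> 0
  'dog' -> 2
  'to' -> 3
  'to' -> 3
  'dog' -> 2
  'dog' -> 2

Encoded: [0, 2, 3, 3, 2, 2]


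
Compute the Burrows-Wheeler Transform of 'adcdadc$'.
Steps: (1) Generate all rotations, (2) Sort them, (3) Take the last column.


Rotations (sorted):
  0: $adcdadc -> last char: c
  1: adc$adcd -> last char: d
  2: adcdadc$ -> last char: $
  3: c$adcdad -> last char: d
  4: cdadc$ad -> last char: d
  5: dadc$adc -> last char: c
  6: dc$adcda -> last char: a
  7: dcdadc$a -> last char: a


BWT = cd$ddcaa


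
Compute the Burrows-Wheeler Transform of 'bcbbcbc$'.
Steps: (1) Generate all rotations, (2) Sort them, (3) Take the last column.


Rotations (sorted):
  0: $bcbbcbc -> last char: c
  1: bbcbc$bc -> last char: c
  2: bc$bcbbc -> last char: c
  3: bcbbcbc$ -> last char: $
  4: bcbc$bcb -> last char: b
  5: c$bcbbcb -> last char: b
  6: cbbcbc$b -> last char: b
  7: cbc$bcbb -> last char: b


BWT = ccc$bbbb


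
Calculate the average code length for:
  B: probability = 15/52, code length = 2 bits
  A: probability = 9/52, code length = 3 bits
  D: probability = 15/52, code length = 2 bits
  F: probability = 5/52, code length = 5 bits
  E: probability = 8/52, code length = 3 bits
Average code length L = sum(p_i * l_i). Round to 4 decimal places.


Weighted contributions p_i * l_i:
  B: (15/52) * 2 = 30/52
  A: (9/52) * 3 = 27/52
  D: (15/52) * 2 = 30/52
  F: (5/52) * 5 = 25/52
  E: (8/52) * 3 = 24/52
Sum = (30 + 27 + 30 + 25 + 24)/52 = 136/52

L = 136/52 = 2.6154 bits/symbol


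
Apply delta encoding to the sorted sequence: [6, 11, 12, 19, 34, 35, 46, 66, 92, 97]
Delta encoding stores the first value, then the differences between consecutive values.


First value: 6
Deltas:
  11 - 6 = 5
  12 - 11 = 1
  19 - 12 = 7
  34 - 19 = 15
  35 - 34 = 1
  46 - 35 = 11
  66 - 46 = 20
  92 - 66 = 26
  97 - 92 = 5


Delta encoded: [6, 5, 1, 7, 15, 1, 11, 20, 26, 5]


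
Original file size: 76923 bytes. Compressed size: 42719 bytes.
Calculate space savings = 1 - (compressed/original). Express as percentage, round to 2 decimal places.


ratio = compressed/original = 42719/76923 = 0.555348
savings = 1 - ratio = 1 - 0.555348 = 0.444652
as a percentage: 0.444652 * 100 = 44.47%

Space savings = 1 - 42719/76923 = 44.47%


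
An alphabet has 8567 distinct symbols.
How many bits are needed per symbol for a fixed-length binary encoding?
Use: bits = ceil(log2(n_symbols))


log2(8567) = 13.0646
Bracket: 2^13 = 8192 < 8567 <= 2^14 = 16384
So ceil(log2(8567)) = 14

bits = ceil(log2(8567)) = ceil(13.0646) = 14 bits


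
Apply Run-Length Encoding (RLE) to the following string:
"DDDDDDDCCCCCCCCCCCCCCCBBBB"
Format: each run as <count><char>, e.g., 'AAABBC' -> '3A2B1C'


Scanning runs left to right:
  i=0: run of 'D' x 7 -> '7D'
  i=7: run of 'C' x 15 -> '15C'
  i=22: run of 'B' x 4 -> '4B'

RLE = 7D15C4B


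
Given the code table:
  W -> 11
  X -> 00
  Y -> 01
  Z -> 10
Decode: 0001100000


Decoding:
00 -> X
01 -> Y
10 -> Z
00 -> X
00 -> X


Result: XYZXX


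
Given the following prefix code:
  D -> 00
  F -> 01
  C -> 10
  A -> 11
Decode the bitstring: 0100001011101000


Decoding step by step:
Bits 01 -> F
Bits 00 -> D
Bits 00 -> D
Bits 10 -> C
Bits 11 -> A
Bits 10 -> C
Bits 10 -> C
Bits 00 -> D


Decoded message: FDDCACCD


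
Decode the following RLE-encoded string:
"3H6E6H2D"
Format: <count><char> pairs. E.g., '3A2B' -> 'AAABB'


Expanding each <count><char> pair:
  3H -> 'HHH'
  6E -> 'EEEEEE'
  6H -> 'HHHHHH'
  2D -> 'DD'

Decoded = HHHEEEEEEHHHHHHDD


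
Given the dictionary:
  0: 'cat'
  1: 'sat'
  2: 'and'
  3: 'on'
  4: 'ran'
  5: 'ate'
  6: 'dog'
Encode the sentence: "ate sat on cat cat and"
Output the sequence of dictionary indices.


Look up each word in the dictionary:
  'ate' -> 5
  'sat' -> 1
  'on' -> 3
  'cat' -> 0
  'cat' -> 0
  'and' -> 2

Encoded: [5, 1, 3, 0, 0, 2]


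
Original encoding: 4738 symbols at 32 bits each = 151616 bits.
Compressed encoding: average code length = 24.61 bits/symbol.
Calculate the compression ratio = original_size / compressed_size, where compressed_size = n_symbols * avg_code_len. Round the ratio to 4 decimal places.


original_size = n_symbols * orig_bits = 4738 * 32 = 151616 bits
compressed_size = n_symbols * avg_code_len = 4738 * 24.61 = 116602.18 bits
ratio = original_size / compressed_size = 151616 / 116602.18 = 1.3003

Compression ratio = 1.3003


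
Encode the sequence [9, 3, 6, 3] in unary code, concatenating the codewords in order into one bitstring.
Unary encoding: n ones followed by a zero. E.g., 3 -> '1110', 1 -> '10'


Encode each number as n ones followed by a terminating 0:
  9 -> 1111111110 (10 bits)
  3 -> 1110 (4 bits)
  6 -> 1111110 (7 bits)
  3 -> 1110 (4 bits)
Total length = 10 + 4 + 7 + 4 = 25 bits.

Unary([9, 3, 6, 3]) = 1111111110111011111101110 (25 bits)


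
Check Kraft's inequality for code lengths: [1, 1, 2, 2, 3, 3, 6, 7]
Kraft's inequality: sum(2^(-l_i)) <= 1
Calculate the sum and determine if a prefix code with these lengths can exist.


Sum = 2^(-1) + 2^(-1) + 2^(-2) + 2^(-2) + 2^(-3) + 2^(-3) + 2^(-6) + 2^(-7)
    = 0.5 + 0.5 + 0.25 + 0.25 + 0.125 + 0.125 + 0.015625 + 0.0078125
    = 227/128 = 1.7734375
Since 1.7734375 > 1, Kraft's inequality is NOT satisfied.
A prefix code with these lengths CANNOT exist.

Kraft sum = 1.7734375. Not satisfied.


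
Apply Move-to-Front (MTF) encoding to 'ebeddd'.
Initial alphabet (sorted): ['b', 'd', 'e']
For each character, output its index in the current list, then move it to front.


MTF encoding:
'e': index 2 in ['b', 'd', 'e'] -> ['e', 'b', 'd']
'b': index 1 in ['e', 'b', 'd'] -> ['b', 'e', 'd']
'e': index 1 in ['b', 'e', 'd'] -> ['e', 'b', 'd']
'd': index 2 in ['e', 'b', 'd'] -> ['d', 'e', 'b']
'd': index 0 in ['d', 'e', 'b'] -> ['d', 'e', 'b']
'd': index 0 in ['d', 'e', 'b'] -> ['d', 'e', 'b']


Output: [2, 1, 1, 2, 0, 0]


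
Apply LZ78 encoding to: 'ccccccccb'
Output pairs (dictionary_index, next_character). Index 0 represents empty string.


LZ78 encoding steps:
Dictionary: {0: ''}
Step 1: w='' (idx 0), next='c' -> output (0, 'c'), add 'c' as idx 1
Step 2: w='c' (idx 1), next='c' -> output (1, 'c'), add 'cc' as idx 2
Step 3: w='cc' (idx 2), next='c' -> output (2, 'c'), add 'ccc' as idx 3
Step 4: w='cc' (idx 2), next='b' -> output (2, 'b'), add 'ccb' as idx 4


Encoded: [(0, 'c'), (1, 'c'), (2, 'c'), (2, 'b')]


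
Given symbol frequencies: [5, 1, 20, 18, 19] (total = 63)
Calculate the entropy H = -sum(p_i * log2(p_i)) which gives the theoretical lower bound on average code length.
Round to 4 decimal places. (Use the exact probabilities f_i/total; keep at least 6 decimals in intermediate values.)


Per-symbol terms -p_i * log2(p_i) with p_i = f_i/63:
  p = 5/63 = 0.079365: log2(p) = -3.655352, -p*log2(p) = 0.290107
  p = 1/63 = 0.015873: log2(p) = -5.977280, -p*log2(p) = 0.094877
  p = 20/63 = 0.317460: log2(p) = -1.655352, -p*log2(p) = 0.525509
  p = 18/63 = 0.285714: log2(p) = -1.807355, -p*log2(p) = 0.516387
  p = 19/63 = 0.301587: log2(p) = -1.729352, -p*log2(p) = 0.521551
H = 0.290107 + 0.094877 + 0.525509 + 0.516387 + 0.521551 = 1.948431

H = 1.9484 bits/symbol


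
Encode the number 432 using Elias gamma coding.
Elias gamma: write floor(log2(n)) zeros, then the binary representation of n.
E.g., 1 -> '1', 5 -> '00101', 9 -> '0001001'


num_bits = floor(log2(432)) + 1 = 9
leading_zeros = num_bits - 1 = 8
binary(432) = 110110000

Elias gamma(432) = '00000000' + '110110000' = 00000000110110000 (17 bits)


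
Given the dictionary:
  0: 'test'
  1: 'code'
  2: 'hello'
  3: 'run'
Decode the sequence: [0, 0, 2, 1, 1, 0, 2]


Look up each index in the dictionary:
  0 -> 'test'
  0 -> 'test'
  2 -> 'hello'
  1 -> 'code'
  1 -> 'code'
  0 -> 'test'
  2 -> 'hello'

Decoded: "test test hello code code test hello"


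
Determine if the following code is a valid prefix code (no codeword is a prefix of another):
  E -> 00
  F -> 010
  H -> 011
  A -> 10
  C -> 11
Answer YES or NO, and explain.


Checking each pair (does one codeword prefix another?):
  E='00' vs F='010': no prefix
  E='00' vs H='011': no prefix
  E='00' vs A='10': no prefix
  E='00' vs C='11': no prefix
  F='010' vs E='00': no prefix
  F='010' vs H='011': no prefix
  F='010' vs A='10': no prefix
  F='010' vs C='11': no prefix
  H='011' vs E='00': no prefix
  H='011' vs F='010': no prefix
  H='011' vs A='10': no prefix
  H='011' vs C='11': no prefix
  A='10' vs E='00': no prefix
  A='10' vs F='010': no prefix
  A='10' vs H='011': no prefix
  A='10' vs C='11': no prefix
  C='11' vs E='00': no prefix
  C='11' vs F='010': no prefix
  C='11' vs H='011': no prefix
  C='11' vs A='10': no prefix
No violation found over all pairs.

YES -- this is a valid prefix code. No codeword is a prefix of any other codeword.


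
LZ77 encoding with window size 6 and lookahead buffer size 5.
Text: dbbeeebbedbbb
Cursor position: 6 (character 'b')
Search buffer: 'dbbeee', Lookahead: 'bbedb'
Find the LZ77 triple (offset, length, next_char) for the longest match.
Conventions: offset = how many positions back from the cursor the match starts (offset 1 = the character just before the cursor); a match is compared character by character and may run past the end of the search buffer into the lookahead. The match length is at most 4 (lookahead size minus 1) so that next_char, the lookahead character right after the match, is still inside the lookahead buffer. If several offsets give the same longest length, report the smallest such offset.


Try each offset into the search buffer:
  offset=1 (pos 5, char 'e'): match length 0
  offset=2 (pos 4, char 'e'): match length 0
  offset=3 (pos 3, char 'e'): match length 0
  offset=4 (pos 2, char 'b'): match length 1
  offset=5 (pos 1, char 'b'): match length 3
  offset=6 (pos 0, char 'd'): match length 0
Longest match has length 3 at offset 5.
next_char = character at position 6 + 3 = 9 -> 'd'

Best match: offset=5, length=3 (matching 'bbe' starting at position 1)
LZ77 triple: (5, 3, 'd')


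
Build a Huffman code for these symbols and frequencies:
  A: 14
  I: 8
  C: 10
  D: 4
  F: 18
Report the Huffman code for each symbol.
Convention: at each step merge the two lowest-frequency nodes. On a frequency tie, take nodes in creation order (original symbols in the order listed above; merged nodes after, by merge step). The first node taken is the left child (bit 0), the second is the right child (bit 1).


Huffman tree construction:
Step 1: Merge D(4) + I(8) = 12
Step 2: Merge C(10) + (D+I)(12) = 22
Step 3: Merge A(14) + F(18) = 32
Step 4: Merge (C+(D+I))(22) + (A+F)(32) = 54
Read each symbol's code off the tree from the root (left child = 0, right child = 1).

Codes:
  A: 10 (length 2)
  I: 011 (length 3)
  C: 00 (length 2)
  D: 010 (length 3)
  F: 11 (length 2)
Average code length: 120/54 = 2.2222 bits/symbol


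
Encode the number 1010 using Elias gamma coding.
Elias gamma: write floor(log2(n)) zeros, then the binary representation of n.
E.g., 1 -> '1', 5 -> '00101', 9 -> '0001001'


num_bits = floor(log2(1010)) + 1 = 10
leading_zeros = num_bits - 1 = 9
binary(1010) = 1111110010

Elias gamma(1010) = '000000000' + '1111110010' = 0000000001111110010 (19 bits)


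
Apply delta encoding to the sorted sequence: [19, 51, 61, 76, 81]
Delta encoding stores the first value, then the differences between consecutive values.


First value: 19
Deltas:
  51 - 19 = 32
  61 - 51 = 10
  76 - 61 = 15
  81 - 76 = 5


Delta encoded: [19, 32, 10, 15, 5]


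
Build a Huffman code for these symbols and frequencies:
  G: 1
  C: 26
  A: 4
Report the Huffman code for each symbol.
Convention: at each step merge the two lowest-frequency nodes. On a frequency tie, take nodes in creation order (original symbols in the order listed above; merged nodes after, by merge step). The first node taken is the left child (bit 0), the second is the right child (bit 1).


Huffman tree construction:
Step 1: Merge G(1) + A(4) = 5
Step 2: Merge (G+A)(5) + C(26) = 31
Read each symbol's code off the tree from the root (left child = 0, right child = 1).

Codes:
  G: 00 (length 2)
  C: 1 (length 1)
  A: 01 (length 2)
Average code length: 36/31 = 1.1613 bits/symbol


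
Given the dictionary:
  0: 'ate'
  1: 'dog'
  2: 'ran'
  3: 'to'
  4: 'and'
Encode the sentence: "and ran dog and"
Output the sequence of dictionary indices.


Look up each word in the dictionary:
  'and' -> 4
  'ran' -> 2
  'dog' -> 1
  'and' -> 4

Encoded: [4, 2, 1, 4]


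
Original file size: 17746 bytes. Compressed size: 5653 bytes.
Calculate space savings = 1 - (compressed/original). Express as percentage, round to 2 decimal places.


ratio = compressed/original = 5653/17746 = 0.318551
savings = 1 - ratio = 1 - 0.318551 = 0.681449
as a percentage: 0.681449 * 100 = 68.14%

Space savings = 1 - 5653/17746 = 68.14%


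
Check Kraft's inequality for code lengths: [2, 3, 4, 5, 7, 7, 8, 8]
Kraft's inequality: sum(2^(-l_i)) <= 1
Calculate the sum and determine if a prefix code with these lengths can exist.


Sum = 2^(-2) + 2^(-3) + 2^(-4) + 2^(-5) + 2^(-7) + 2^(-7) + 2^(-8) + 2^(-8)
    = 0.25 + 0.125 + 0.0625 + 0.03125 + 0.0078125 + 0.0078125 + 0.00390625 + 0.00390625
    = 126/256 = 0.4921875
Since 0.4921875 <= 1, Kraft's inequality IS satisfied.
A prefix code with these lengths CAN exist.

Kraft sum = 0.4921875. Satisfied.


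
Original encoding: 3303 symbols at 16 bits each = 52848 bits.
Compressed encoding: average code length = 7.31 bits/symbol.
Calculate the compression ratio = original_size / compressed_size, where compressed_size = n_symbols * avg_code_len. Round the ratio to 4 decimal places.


original_size = n_symbols * orig_bits = 3303 * 16 = 52848 bits
compressed_size = n_symbols * avg_code_len = 3303 * 7.31 = 24144.93 bits
ratio = original_size / compressed_size = 52848 / 24144.93 = 2.1888

Compression ratio = 2.1888


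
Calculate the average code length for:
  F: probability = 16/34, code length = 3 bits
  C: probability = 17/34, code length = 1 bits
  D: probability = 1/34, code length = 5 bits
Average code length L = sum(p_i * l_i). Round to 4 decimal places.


Weighted contributions p_i * l_i:
  F: (16/34) * 3 = 48/34
  C: (17/34) * 1 = 17/34
  D: (1/34) * 5 = 5/34
Sum = (48 + 17 + 5)/34 = 70/34

L = 70/34 = 2.0588 bits/symbol


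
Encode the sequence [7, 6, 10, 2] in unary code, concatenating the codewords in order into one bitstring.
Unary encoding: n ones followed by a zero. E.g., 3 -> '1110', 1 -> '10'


Encode each number as n ones followed by a terminating 0:
  7 -> 11111110 (8 bits)
  6 -> 1111110 (7 bits)
  10 -> 11111111110 (11 bits)
  2 -> 110 (3 bits)
Total length = 8 + 7 + 11 + 3 = 29 bits.

Unary([7, 6, 10, 2]) = 11111110111111011111111110110 (29 bits)


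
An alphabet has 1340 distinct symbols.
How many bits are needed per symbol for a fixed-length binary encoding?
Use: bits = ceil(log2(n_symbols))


log2(1340) = 10.388
Bracket: 2^10 = 1024 < 1340 <= 2^11 = 2048
So ceil(log2(1340)) = 11

bits = ceil(log2(1340)) = ceil(10.388) = 11 bits


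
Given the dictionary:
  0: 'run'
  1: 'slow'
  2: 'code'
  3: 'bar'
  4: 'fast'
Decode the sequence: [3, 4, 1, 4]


Look up each index in the dictionary:
  3 -> 'bar'
  4 -> 'fast'
  1 -> 'slow'
  4 -> 'fast'

Decoded: "bar fast slow fast"


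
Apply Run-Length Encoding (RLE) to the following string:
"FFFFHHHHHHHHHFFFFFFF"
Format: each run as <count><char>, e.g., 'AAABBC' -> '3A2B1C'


Scanning runs left to right:
  i=0: run of 'F' x 4 -> '4F'
  i=4: run of 'H' x 9 -> '9H'
  i=13: run of 'F' x 7 -> '7F'

RLE = 4F9H7F


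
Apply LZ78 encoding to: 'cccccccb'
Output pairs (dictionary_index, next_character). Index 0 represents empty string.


LZ78 encoding steps:
Dictionary: {0: ''}
Step 1: w='' (idx 0), next='c' -> output (0, 'c'), add 'c' as idx 1
Step 2: w='c' (idx 1), next='c' -> output (1, 'c'), add 'cc' as idx 2
Step 3: w='cc' (idx 2), next='c' -> output (2, 'c'), add 'ccc' as idx 3
Step 4: w='c' (idx 1), next='b' -> output (1, 'b'), add 'cb' as idx 4


Encoded: [(0, 'c'), (1, 'c'), (2, 'c'), (1, 'b')]


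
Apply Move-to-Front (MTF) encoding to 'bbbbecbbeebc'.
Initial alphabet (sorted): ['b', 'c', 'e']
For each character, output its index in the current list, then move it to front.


MTF encoding:
'b': index 0 in ['b', 'c', 'e'] -> ['b', 'c', 'e']
'b': index 0 in ['b', 'c', 'e'] -> ['b', 'c', 'e']
'b': index 0 in ['b', 'c', 'e'] -> ['b', 'c', 'e']
'b': index 0 in ['b', 'c', 'e'] -> ['b', 'c', 'e']
'e': index 2 in ['b', 'c', 'e'] -> ['e', 'b', 'c']
'c': index 2 in ['e', 'b', 'c'] -> ['c', 'e', 'b']
'b': index 2 in ['c', 'e', 'b'] -> ['b', 'c', 'e']
'b': index 0 in ['b', 'c', 'e'] -> ['b', 'c', 'e']
'e': index 2 in ['b', 'c', 'e'] -> ['e', 'b', 'c']
'e': index 0 in ['e', 'b', 'c'] -> ['e', 'b', 'c']
'b': index 1 in ['e', 'b', 'c'] -> ['b', 'e', 'c']
'c': index 2 in ['b', 'e', 'c'] -> ['c', 'b', 'e']


Output: [0, 0, 0, 0, 2, 2, 2, 0, 2, 0, 1, 2]


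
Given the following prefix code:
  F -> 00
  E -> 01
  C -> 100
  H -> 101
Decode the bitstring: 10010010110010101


Decoding step by step:
Bits 100 -> C
Bits 100 -> C
Bits 101 -> H
Bits 100 -> C
Bits 101 -> H
Bits 01 -> E


Decoded message: CCHCHE


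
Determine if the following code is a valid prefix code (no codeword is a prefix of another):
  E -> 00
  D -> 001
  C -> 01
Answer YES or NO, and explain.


Checking each pair (does one codeword prefix another?):
  E='00' vs D='001': prefix -- VIOLATION

NO -- this is NOT a valid prefix code. E (00) is a prefix of D (001).


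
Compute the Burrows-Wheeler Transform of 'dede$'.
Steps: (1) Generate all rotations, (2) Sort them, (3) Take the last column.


Rotations (sorted):
  0: $dede -> last char: e
  1: de$de -> last char: e
  2: dede$ -> last char: $
  3: e$ded -> last char: d
  4: ede$d -> last char: d


BWT = ee$dd


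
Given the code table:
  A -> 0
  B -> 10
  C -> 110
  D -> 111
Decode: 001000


Decoding:
0 -> A
0 -> A
10 -> B
0 -> A
0 -> A


Result: AABAA


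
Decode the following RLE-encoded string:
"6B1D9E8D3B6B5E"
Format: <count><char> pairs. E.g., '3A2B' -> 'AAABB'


Expanding each <count><char> pair:
  6B -> 'BBBBBB'
  1D -> 'D'
  9E -> 'EEEEEEEEE'
  8D -> 'DDDDDDDD'
  3B -> 'BBB'
  6B -> 'BBBBBB'
  5E -> 'EEEEE'

Decoded = BBBBBBDEEEEEEEEEDDDDDDDDBBBBBBBBBEEEEE


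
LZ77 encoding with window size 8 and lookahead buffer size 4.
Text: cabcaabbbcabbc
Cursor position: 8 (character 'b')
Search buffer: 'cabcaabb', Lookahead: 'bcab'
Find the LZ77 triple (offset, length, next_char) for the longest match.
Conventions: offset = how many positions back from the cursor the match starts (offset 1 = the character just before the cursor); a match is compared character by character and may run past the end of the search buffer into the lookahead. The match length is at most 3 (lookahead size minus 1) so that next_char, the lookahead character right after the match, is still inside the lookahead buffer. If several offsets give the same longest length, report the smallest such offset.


Try each offset into the search buffer:
  offset=1 (pos 7, char 'b'): match length 1
  offset=2 (pos 6, char 'b'): match length 1
  offset=3 (pos 5, char 'a'): match length 0
  offset=4 (pos 4, char 'a'): match length 0
  offset=5 (pos 3, char 'c'): match length 0
  offset=6 (pos 2, char 'b'): match length 3
  offset=7 (pos 1, char 'a'): match length 0
  offset=8 (pos 0, char 'c'): match length 0
Longest match has length 3 at offset 6.
next_char = character at position 8 + 3 = 11 -> 'b'

Best match: offset=6, length=3 (matching 'bca' starting at position 2)
LZ77 triple: (6, 3, 'b')


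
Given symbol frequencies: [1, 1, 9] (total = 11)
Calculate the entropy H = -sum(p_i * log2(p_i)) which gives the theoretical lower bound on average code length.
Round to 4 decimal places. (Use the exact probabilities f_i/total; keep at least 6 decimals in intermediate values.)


Per-symbol terms -p_i * log2(p_i) with p_i = f_i/11:
  p = 1/11 = 0.090909: log2(p) = -3.459432, -p*log2(p) = 0.314494
  p = 1/11 = 0.090909: log2(p) = -3.459432, -p*log2(p) = 0.314494
  p = 9/11 = 0.818182: log2(p) = -0.289507, -p*log2(p) = 0.236869
H = 0.314494 + 0.314494 + 0.236869 = 0.865857

H = 0.8659 bits/symbol


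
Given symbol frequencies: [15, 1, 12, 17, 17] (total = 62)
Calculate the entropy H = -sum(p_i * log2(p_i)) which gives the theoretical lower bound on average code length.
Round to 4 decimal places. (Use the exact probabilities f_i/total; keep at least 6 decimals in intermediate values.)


Per-symbol terms -p_i * log2(p_i) with p_i = f_i/62:
  p = 15/62 = 0.241935: log2(p) = -2.047306, -p*log2(p) = 0.495316
  p = 1/62 = 0.016129: log2(p) = -5.954196, -p*log2(p) = 0.096035
  p = 12/62 = 0.193548: log2(p) = -2.369234, -p*log2(p) = 0.458561
  p = 17/62 = 0.274194: log2(p) = -1.866733, -p*log2(p) = 0.511846
  p = 17/62 = 0.274194: log2(p) = -1.866733, -p*log2(p) = 0.511846
H = 0.495316 + 0.096035 + 0.458561 + 0.511846 + 0.511846 = 2.073604

H = 2.0736 bits/symbol


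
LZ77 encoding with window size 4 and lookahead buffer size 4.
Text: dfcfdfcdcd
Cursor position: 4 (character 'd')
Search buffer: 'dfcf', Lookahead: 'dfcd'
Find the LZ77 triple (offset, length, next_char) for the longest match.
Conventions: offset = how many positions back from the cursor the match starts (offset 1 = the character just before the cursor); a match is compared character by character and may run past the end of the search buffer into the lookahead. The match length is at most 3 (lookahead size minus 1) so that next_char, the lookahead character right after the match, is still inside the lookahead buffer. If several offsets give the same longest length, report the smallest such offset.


Try each offset into the search buffer:
  offset=1 (pos 3, char 'f'): match length 0
  offset=2 (pos 2, char 'c'): match length 0
  offset=3 (pos 1, char 'f'): match length 0
  offset=4 (pos 0, char 'd'): match length 3
Longest match has length 3 at offset 4.
next_char = character at position 4 + 3 = 7 -> 'd'

Best match: offset=4, length=3 (matching 'dfc' starting at position 0)
LZ77 triple: (4, 3, 'd')


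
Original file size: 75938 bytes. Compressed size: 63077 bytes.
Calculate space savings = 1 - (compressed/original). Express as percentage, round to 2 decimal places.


ratio = compressed/original = 63077/75938 = 0.830638
savings = 1 - ratio = 1 - 0.830638 = 0.169362
as a percentage: 0.169362 * 100 = 16.94%

Space savings = 1 - 63077/75938 = 16.94%


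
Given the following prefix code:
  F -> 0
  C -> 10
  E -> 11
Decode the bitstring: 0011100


Decoding step by step:
Bits 0 -> F
Bits 0 -> F
Bits 11 -> E
Bits 10 -> C
Bits 0 -> F


Decoded message: FFECF


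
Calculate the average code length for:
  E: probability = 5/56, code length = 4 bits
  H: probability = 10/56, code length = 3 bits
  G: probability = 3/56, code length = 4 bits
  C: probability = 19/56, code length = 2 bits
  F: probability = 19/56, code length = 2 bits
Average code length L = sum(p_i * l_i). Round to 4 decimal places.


Weighted contributions p_i * l_i:
  E: (5/56) * 4 = 20/56
  H: (10/56) * 3 = 30/56
  G: (3/56) * 4 = 12/56
  C: (19/56) * 2 = 38/56
  F: (19/56) * 2 = 38/56
Sum = (20 + 30 + 12 + 38 + 38)/56 = 138/56

L = 138/56 = 2.4643 bits/symbol


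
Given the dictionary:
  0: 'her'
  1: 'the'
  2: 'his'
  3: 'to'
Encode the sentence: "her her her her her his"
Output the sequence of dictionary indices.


Look up each word in the dictionary:
  'her' -> 0
  'her' -> 0
  'her' -> 0
  'her' -> 0
  'her' -> 0
  'his' -> 2

Encoded: [0, 0, 0, 0, 0, 2]


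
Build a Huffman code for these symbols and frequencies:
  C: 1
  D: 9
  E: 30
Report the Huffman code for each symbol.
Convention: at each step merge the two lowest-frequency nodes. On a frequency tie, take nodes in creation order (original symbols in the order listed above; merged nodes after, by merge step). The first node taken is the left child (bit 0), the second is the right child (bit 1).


Huffman tree construction:
Step 1: Merge C(1) + D(9) = 10
Step 2: Merge (C+D)(10) + E(30) = 40
Read each symbol's code off the tree from the root (left child = 0, right child = 1).

Codes:
  C: 00 (length 2)
  D: 01 (length 2)
  E: 1 (length 1)
Average code length: 50/40 = 1.2500 bits/symbol


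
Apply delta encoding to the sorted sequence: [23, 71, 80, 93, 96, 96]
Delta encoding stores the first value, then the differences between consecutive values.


First value: 23
Deltas:
  71 - 23 = 48
  80 - 71 = 9
  93 - 80 = 13
  96 - 93 = 3
  96 - 96 = 0


Delta encoded: [23, 48, 9, 13, 3, 0]


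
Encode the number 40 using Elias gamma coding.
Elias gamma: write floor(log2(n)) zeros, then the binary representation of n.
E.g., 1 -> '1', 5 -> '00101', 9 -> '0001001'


num_bits = floor(log2(40)) + 1 = 6
leading_zeros = num_bits - 1 = 5
binary(40) = 101000

Elias gamma(40) = '00000' + '101000' = 00000101000 (11 bits)


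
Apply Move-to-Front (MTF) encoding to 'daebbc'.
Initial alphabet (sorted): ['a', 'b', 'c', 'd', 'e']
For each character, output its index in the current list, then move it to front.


MTF encoding:
'd': index 3 in ['a', 'b', 'c', 'd', 'e'] -> ['d', 'a', 'b', 'c', 'e']
'a': index 1 in ['d', 'a', 'b', 'c', 'e'] -> ['a', 'd', 'b', 'c', 'e']
'e': index 4 in ['a', 'd', 'b', 'c', 'e'] -> ['e', 'a', 'd', 'b', 'c']
'b': index 3 in ['e', 'a', 'd', 'b', 'c'] -> ['b', 'e', 'a', 'd', 'c']
'b': index 0 in ['b', 'e', 'a', 'd', 'c'] -> ['b', 'e', 'a', 'd', 'c']
'c': index 4 in ['b', 'e', 'a', 'd', 'c'] -> ['c', 'b', 'e', 'a', 'd']


Output: [3, 1, 4, 3, 0, 4]


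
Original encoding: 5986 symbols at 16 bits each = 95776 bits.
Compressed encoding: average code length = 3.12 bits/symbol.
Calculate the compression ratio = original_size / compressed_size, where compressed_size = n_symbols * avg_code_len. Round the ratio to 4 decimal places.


original_size = n_symbols * orig_bits = 5986 * 16 = 95776 bits
compressed_size = n_symbols * avg_code_len = 5986 * 3.12 = 18676.32 bits
ratio = original_size / compressed_size = 95776 / 18676.32 = 5.1282

Compression ratio = 5.1282


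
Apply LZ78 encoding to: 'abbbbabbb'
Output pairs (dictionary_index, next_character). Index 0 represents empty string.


LZ78 encoding steps:
Dictionary: {0: ''}
Step 1: w='' (idx 0), next='a' -> output (0, 'a'), add 'a' as idx 1
Step 2: w='' (idx 0), next='b' -> output (0, 'b'), add 'b' as idx 2
Step 3: w='b' (idx 2), next='b' -> output (2, 'b'), add 'bb' as idx 3
Step 4: w='b' (idx 2), next='a' -> output (2, 'a'), add 'ba' as idx 4
Step 5: w='bb' (idx 3), next='b' -> output (3, 'b'), add 'bbb' as idx 5


Encoded: [(0, 'a'), (0, 'b'), (2, 'b'), (2, 'a'), (3, 'b')]


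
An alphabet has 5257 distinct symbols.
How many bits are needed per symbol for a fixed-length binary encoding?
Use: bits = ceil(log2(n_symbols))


log2(5257) = 12.36
Bracket: 2^12 = 4096 < 5257 <= 2^13 = 8192
So ceil(log2(5257)) = 13

bits = ceil(log2(5257)) = ceil(12.36) = 13 bits


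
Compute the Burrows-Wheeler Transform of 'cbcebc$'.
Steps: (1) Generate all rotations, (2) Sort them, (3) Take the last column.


Rotations (sorted):
  0: $cbcebc -> last char: c
  1: bc$cbce -> last char: e
  2: bcebc$c -> last char: c
  3: c$cbceb -> last char: b
  4: cbcebc$ -> last char: $
  5: cebc$cb -> last char: b
  6: ebc$cbc -> last char: c


BWT = cecb$bc


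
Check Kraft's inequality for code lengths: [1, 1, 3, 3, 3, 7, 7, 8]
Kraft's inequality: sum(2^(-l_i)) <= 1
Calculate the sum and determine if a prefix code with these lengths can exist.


Sum = 2^(-1) + 2^(-1) + 2^(-3) + 2^(-3) + 2^(-3) + 2^(-7) + 2^(-7) + 2^(-8)
    = 0.5 + 0.5 + 0.125 + 0.125 + 0.125 + 0.0078125 + 0.0078125 + 0.00390625
    = 357/256 = 1.39453125
Since 1.39453125 > 1, Kraft's inequality is NOT satisfied.
A prefix code with these lengths CANNOT exist.

Kraft sum = 1.39453125. Not satisfied.


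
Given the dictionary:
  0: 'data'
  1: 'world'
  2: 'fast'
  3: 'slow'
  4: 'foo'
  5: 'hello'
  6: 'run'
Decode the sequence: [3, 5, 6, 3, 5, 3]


Look up each index in the dictionary:
  3 -> 'slow'
  5 -> 'hello'
  6 -> 'run'
  3 -> 'slow'
  5 -> 'hello'
  3 -> 'slow'

Decoded: "slow hello run slow hello slow"


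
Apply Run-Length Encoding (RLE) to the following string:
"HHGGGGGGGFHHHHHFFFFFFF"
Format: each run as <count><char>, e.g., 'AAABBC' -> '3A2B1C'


Scanning runs left to right:
  i=0: run of 'H' x 2 -> '2H'
  i=2: run of 'G' x 7 -> '7G'
  i=9: run of 'F' x 1 -> '1F'
  i=10: run of 'H' x 5 -> '5H'
  i=15: run of 'F' x 7 -> '7F'

RLE = 2H7G1F5H7F


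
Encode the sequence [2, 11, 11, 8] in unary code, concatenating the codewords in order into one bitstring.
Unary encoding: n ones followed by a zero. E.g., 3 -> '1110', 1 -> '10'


Encode each number as n ones followed by a terminating 0:
  2 -> 110 (3 bits)
  11 -> 111111111110 (12 bits)
  11 -> 111111111110 (12 bits)
  8 -> 111111110 (9 bits)
Total length = 3 + 12 + 12 + 9 = 36 bits.

Unary([2, 11, 11, 8]) = 110111111111110111111111110111111110 (36 bits)


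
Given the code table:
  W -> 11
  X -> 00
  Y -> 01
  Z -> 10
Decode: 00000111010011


Decoding:
00 -> X
00 -> X
01 -> Y
11 -> W
01 -> Y
00 -> X
11 -> W


Result: XXYWYXW


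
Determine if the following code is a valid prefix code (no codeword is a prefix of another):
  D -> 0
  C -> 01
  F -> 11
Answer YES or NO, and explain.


Checking each pair (does one codeword prefix another?):
  D='0' vs C='01': prefix -- VIOLATION

NO -- this is NOT a valid prefix code. D (0) is a prefix of C (01).


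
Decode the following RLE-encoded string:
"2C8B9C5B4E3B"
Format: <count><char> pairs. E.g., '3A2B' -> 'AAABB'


Expanding each <count><char> pair:
  2C -> 'CC'
  8B -> 'BBBBBBBB'
  9C -> 'CCCCCCCCC'
  5B -> 'BBBBB'
  4E -> 'EEEE'
  3B -> 'BBB'

Decoded = CCBBBBBBBBCCCCCCCCCBBBBBEEEEBBB


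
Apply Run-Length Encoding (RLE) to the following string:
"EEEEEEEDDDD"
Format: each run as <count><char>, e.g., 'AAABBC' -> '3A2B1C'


Scanning runs left to right:
  i=0: run of 'E' x 7 -> '7E'
  i=7: run of 'D' x 4 -> '4D'

RLE = 7E4D


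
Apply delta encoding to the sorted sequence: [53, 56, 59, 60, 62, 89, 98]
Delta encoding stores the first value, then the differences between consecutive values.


First value: 53
Deltas:
  56 - 53 = 3
  59 - 56 = 3
  60 - 59 = 1
  62 - 60 = 2
  89 - 62 = 27
  98 - 89 = 9


Delta encoded: [53, 3, 3, 1, 2, 27, 9]


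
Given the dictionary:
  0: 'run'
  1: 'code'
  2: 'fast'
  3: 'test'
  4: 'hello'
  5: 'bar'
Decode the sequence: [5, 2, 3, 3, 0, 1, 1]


Look up each index in the dictionary:
  5 -> 'bar'
  2 -> 'fast'
  3 -> 'test'
  3 -> 'test'
  0 -> 'run'
  1 -> 'code'
  1 -> 'code'

Decoded: "bar fast test test run code code"


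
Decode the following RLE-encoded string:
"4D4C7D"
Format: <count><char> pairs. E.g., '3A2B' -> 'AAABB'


Expanding each <count><char> pair:
  4D -> 'DDDD'
  4C -> 'CCCC'
  7D -> 'DDDDDDD'

Decoded = DDDDCCCCDDDDDDD


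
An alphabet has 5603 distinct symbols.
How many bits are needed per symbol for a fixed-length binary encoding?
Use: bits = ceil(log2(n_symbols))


log2(5603) = 12.452
Bracket: 2^12 = 4096 < 5603 <= 2^13 = 8192
So ceil(log2(5603)) = 13

bits = ceil(log2(5603)) = ceil(12.452) = 13 bits


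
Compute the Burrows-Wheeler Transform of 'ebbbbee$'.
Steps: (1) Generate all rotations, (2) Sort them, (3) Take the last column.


Rotations (sorted):
  0: $ebbbbee -> last char: e
  1: bbbbee$e -> last char: e
  2: bbbee$eb -> last char: b
  3: bbee$ebb -> last char: b
  4: bee$ebbb -> last char: b
  5: e$ebbbbe -> last char: e
  6: ebbbbee$ -> last char: $
  7: ee$ebbbb -> last char: b


BWT = eebbbe$b


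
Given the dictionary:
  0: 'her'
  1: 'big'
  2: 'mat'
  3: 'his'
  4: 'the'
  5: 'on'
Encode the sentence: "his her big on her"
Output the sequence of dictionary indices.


Look up each word in the dictionary:
  'his' -> 3
  'her' -> 0
  'big' -> 1
  'on' -> 5
  'her' -> 0

Encoded: [3, 0, 1, 5, 0]


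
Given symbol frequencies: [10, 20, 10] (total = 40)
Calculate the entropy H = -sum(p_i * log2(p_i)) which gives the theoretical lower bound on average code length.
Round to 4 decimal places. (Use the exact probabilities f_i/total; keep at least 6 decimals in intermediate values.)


Per-symbol terms -p_i * log2(p_i) with p_i = f_i/40:
  p = 10/40 = 0.250000: log2(p) = -2.000000, -p*log2(p) = 0.500000
  p = 20/40 = 0.500000: log2(p) = -1.000000, -p*log2(p) = 0.500000
  p = 10/40 = 0.250000: log2(p) = -2.000000, -p*log2(p) = 0.500000
H = 0.500000 + 0.500000 + 0.500000 = 1.500000

H = 1.5 bits/symbol


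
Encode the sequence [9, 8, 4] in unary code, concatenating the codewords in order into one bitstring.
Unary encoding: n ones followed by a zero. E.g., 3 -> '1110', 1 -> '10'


Encode each number as n ones followed by a terminating 0:
  9 -> 1111111110 (10 bits)
  8 -> 111111110 (9 bits)
  4 -> 11110 (5 bits)
Total length = 10 + 9 + 5 = 24 bits.

Unary([9, 8, 4]) = 111111111011111111011110 (24 bits)


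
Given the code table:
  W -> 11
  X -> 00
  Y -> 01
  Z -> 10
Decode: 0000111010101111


Decoding:
00 -> X
00 -> X
11 -> W
10 -> Z
10 -> Z
10 -> Z
11 -> W
11 -> W


Result: XXWZZZWW


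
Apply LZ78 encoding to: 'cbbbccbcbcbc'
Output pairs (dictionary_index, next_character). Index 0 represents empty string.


LZ78 encoding steps:
Dictionary: {0: ''}
Step 1: w='' (idx 0), next='c' -> output (0, 'c'), add 'c' as idx 1
Step 2: w='' (idx 0), next='b' -> output (0, 'b'), add 'b' as idx 2
Step 3: w='b' (idx 2), next='b' -> output (2, 'b'), add 'bb' as idx 3
Step 4: w='c' (idx 1), next='c' -> output (1, 'c'), add 'cc' as idx 4
Step 5: w='b' (idx 2), next='c' -> output (2, 'c'), add 'bc' as idx 5
Step 6: w='bc' (idx 5), next='b' -> output (5, 'b'), add 'bcb' as idx 6
Step 7: w='c' (idx 1), end of input -> output (1, '')


Encoded: [(0, 'c'), (0, 'b'), (2, 'b'), (1, 'c'), (2, 'c'), (5, 'b'), (1, '')]


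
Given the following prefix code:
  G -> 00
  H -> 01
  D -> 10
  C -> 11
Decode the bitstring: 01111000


Decoding step by step:
Bits 01 -> H
Bits 11 -> C
Bits 10 -> D
Bits 00 -> G


Decoded message: HCDG


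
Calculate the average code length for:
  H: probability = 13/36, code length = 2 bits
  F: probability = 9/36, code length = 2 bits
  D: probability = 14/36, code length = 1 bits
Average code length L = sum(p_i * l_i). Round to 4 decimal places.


Weighted contributions p_i * l_i:
  H: (13/36) * 2 = 26/36
  F: (9/36) * 2 = 18/36
  D: (14/36) * 1 = 14/36
Sum = (26 + 18 + 14)/36 = 58/36

L = 58/36 = 1.6111 bits/symbol


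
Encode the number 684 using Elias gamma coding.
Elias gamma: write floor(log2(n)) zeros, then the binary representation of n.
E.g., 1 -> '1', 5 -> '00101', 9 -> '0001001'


num_bits = floor(log2(684)) + 1 = 10
leading_zeros = num_bits - 1 = 9
binary(684) = 1010101100

Elias gamma(684) = '000000000' + '1010101100' = 0000000001010101100 (19 bits)


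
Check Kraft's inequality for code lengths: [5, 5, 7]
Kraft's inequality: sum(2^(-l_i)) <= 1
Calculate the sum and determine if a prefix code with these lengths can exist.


Sum = 2^(-5) + 2^(-5) + 2^(-7)
    = 0.03125 + 0.03125 + 0.0078125
    = 9/128 = 0.0703125
Since 0.0703125 <= 1, Kraft's inequality IS satisfied.
A prefix code with these lengths CAN exist.

Kraft sum = 0.0703125. Satisfied.


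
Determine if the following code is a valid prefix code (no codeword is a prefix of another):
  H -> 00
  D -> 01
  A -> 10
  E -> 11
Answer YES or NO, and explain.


Checking each pair (does one codeword prefix another?):
  H='00' vs D='01': no prefix
  H='00' vs A='10': no prefix
  H='00' vs E='11': no prefix
  D='01' vs H='00': no prefix
  D='01' vs A='10': no prefix
  D='01' vs E='11': no prefix
  A='10' vs H='00': no prefix
  A='10' vs D='01': no prefix
  A='10' vs E='11': no prefix
  E='11' vs H='00': no prefix
  E='11' vs D='01': no prefix
  E='11' vs A='10': no prefix
No violation found over all pairs.

YES -- this is a valid prefix code. No codeword is a prefix of any other codeword.
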